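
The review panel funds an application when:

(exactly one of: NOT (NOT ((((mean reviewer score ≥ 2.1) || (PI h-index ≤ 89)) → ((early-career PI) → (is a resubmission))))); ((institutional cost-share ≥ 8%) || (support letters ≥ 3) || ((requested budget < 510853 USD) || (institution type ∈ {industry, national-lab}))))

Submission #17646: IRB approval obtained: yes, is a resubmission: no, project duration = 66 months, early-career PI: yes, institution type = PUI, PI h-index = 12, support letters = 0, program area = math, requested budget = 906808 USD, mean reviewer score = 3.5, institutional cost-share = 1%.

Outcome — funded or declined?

Declined

Atomic conditions:
  mean reviewer score ≥ 2.1: 3.5 ≥ 2.1 is true
  PI h-index ≤ 89: 12 ≤ 89 is true
  early-career PI: yes → true
  is a resubmission: no → false
  institutional cost-share ≥ 8%: 1 ≥ 8 is false
  support letters ≥ 3: 0 ≥ 3 is false
  requested budget < 510853 USD: 906808 < 510853 is false
  institution type ∈ {industry, national-lab}: PUI is not in the set → false
Combine:
[1.1.1.1] true OR true = true
[1.1.1.2] true → false = false
[1.1.1] true → false = false
[1.1] NOT false = true
[1] NOT true = false
[2.3] false OR false = false
[2] false OR false OR false = false
[root] exactly-one(false, false) = false
Overall: false → declined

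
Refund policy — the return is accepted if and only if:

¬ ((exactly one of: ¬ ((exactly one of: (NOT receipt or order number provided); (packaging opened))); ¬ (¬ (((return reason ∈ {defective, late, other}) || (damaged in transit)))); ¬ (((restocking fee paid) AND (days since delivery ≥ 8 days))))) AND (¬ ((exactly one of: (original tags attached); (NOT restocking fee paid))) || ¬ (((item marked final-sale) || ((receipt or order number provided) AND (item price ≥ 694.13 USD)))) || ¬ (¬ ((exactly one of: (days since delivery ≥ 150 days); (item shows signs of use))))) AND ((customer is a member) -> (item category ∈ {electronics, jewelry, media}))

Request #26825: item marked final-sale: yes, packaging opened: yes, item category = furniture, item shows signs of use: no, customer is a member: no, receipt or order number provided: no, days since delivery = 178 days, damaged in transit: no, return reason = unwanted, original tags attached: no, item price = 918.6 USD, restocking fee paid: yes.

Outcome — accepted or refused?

Atomic conditions:
  NOT receipt or order number provided: no → true
  packaging opened: yes → true
  return reason ∈ {defective, late, other}: unwanted is not in the set → false
  damaged in transit: no → false
  restocking fee paid: yes → true
  days since delivery ≥ 8 days: 178 ≥ 8 is true
  original tags attached: no → false
  NOT restocking fee paid: yes → false
  item marked final-sale: yes → true
  receipt or order number provided: no → false
  item price ≥ 694.13 USD: 918.6 ≥ 694.13 is true
  days since delivery ≥ 150 days: 178 ≥ 150 is true
  item shows signs of use: no → false
  customer is a member: no → false
  item category ∈ {electronics, jewelry, media}: furniture is not in the set → false
Combine:
[1.1.1.1] exactly-one(true, true) = false
[1.1.1] NOT false = true
[1.1.2.1.1] false OR false = false
[1.1.2.1] NOT false = true
[1.1.2] NOT true = false
[1.1.3.1] true AND true = true
[1.1.3] NOT true = false
[1.1] exactly-one(true, false, false) = true
[1] NOT true = false
[2.1.1] exactly-one(false, false) = false
[2.1] NOT false = true
[2.2.1.2] false AND true = false
[2.2.1] true OR false = true
[2.2] NOT true = false
[2.3.1.1] exactly-one(true, false) = true
[2.3.1] NOT true = false
[2.3] NOT false = true
[2] true OR false OR true = true
[3] false → false (antecedent false ⇒ implication holds) = true
[root] false AND true AND true = false
Overall: false → refused

Refused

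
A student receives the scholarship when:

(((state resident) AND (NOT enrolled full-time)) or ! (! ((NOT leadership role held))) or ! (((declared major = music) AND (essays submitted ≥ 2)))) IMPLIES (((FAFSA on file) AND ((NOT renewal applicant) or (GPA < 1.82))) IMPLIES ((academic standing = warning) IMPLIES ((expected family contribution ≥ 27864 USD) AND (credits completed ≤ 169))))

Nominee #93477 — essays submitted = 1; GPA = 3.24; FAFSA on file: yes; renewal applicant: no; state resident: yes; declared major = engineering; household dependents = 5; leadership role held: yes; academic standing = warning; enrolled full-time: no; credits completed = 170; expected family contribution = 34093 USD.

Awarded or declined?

Declined

Atomic conditions:
  state resident: yes → true
  NOT enrolled full-time: no → true
  NOT leadership role held: yes → false
  declared major = music: engineering == music is false
  essays submitted ≥ 2: 1 ≥ 2 is false
  FAFSA on file: yes → true
  NOT renewal applicant: no → true
  GPA < 1.82: 3.24 < 1.82 is false
  academic standing = warning: warning == warning is true
  expected family contribution ≥ 27864 USD: 34093 ≥ 27864 is true
  credits completed ≤ 169: 170 ≤ 169 is false
Combine:
[1.1] true AND true = true
[1.2.1] NOT false = true
[1.2] NOT true = false
[1.3.1] false AND false = false
[1.3] NOT false = true
[1] true OR false OR true = true
[2.1.2] true OR false = true
[2.1] true AND true = true
[2.2.2] true AND false = false
[2.2] true → false = false
[2] true → false = false
[root] true → false = false
Overall: false → declined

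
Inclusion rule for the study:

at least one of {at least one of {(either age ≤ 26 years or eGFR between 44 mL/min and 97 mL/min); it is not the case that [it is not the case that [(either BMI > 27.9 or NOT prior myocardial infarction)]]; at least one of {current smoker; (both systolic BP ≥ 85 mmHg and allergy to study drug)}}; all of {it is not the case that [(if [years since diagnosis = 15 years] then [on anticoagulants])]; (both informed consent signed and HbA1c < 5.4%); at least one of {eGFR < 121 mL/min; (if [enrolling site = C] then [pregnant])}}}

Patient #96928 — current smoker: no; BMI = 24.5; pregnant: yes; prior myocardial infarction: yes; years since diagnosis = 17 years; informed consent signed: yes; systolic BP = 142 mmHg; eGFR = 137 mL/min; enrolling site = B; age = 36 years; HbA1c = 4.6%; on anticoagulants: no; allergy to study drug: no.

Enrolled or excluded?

Atomic conditions:
  age ≤ 26 years: 36 ≤ 26 is false
  eGFR between 44 mL/min and 97 mL/min: 137 in [44, 97] is false
  BMI > 27.9: 24.5 > 27.9 is false
  NOT prior myocardial infarction: yes → false
  current smoker: no → false
  systolic BP ≥ 85 mmHg: 142 ≥ 85 is true
  allergy to study drug: no → false
  years since diagnosis = 15 years: 17 == 15 is false
  on anticoagulants: no → false
  informed consent signed: yes → true
  HbA1c < 5.4%: 4.6 < 5.4 is true
  eGFR < 121 mL/min: 137 < 121 is false
  enrolling site = C: B == C is false
  pregnant: yes → true
Combine:
[1.1] false OR false = false
[1.2.1.1] false OR false = false
[1.2.1] NOT false = true
[1.2] NOT true = false
[1.3.2] true AND false = false
[1.3] false OR false = false
[1] false OR false OR false = false
[2.1.1] false → false (antecedent false ⇒ implication holds) = true
[2.1] NOT true = false
[2.2] true AND true = true
[2.3.2] false → true (antecedent false ⇒ implication holds) = true
[2.3] false OR true = true
[2] false AND true AND true = false
[root] false OR false = false
Overall: false → excluded

Excluded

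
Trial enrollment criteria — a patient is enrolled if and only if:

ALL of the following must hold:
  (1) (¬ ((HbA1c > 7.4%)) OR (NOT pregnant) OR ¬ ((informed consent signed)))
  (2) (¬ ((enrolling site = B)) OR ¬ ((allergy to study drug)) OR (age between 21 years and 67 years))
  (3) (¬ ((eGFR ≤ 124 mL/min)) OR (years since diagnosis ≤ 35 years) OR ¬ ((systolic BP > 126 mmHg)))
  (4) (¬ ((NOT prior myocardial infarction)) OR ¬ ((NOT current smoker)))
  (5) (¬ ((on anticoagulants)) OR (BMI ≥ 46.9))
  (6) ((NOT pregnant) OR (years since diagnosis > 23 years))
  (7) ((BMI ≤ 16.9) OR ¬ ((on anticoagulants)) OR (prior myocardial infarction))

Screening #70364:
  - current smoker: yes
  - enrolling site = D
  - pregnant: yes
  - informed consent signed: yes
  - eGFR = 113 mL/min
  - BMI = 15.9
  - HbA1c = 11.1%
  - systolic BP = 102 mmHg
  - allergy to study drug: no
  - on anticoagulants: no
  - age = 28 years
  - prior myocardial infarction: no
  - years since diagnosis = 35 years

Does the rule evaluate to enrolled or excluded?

Excluded

Atomic conditions:
  HbA1c > 7.4%: 11.1 > 7.4 is true
  NOT pregnant: yes → false
  informed consent signed: yes → true
  enrolling site = B: D == B is false
  allergy to study drug: no → false
  age between 21 years and 67 years: 28 in [21, 67] is true
  eGFR ≤ 124 mL/min: 113 ≤ 124 is true
  years since diagnosis ≤ 35 years: 35 ≤ 35 is true
  systolic BP > 126 mmHg: 102 > 126 is false
  NOT prior myocardial infarction: no → true
  NOT current smoker: yes → false
  on anticoagulants: no → false
  BMI ≥ 46.9: 15.9 ≥ 46.9 is false
  years since diagnosis > 23 years: 35 > 23 is true
  BMI ≤ 16.9: 15.9 ≤ 16.9 is true
  prior myocardial infarction: no → false
Combine:
[1.1] NOT true = false
[1.3] NOT true = false
[1] false OR false OR false = false
[2.1] NOT false = true
[2.2] NOT false = true
[2] true OR true OR true = true
[3.1] NOT true = false
[3.3] NOT false = true
[3] false OR true OR true = true
[4.1] NOT true = false
[4.2] NOT false = true
[4] false OR true = true
[5.1] NOT false = true
[5] true OR false = true
[6] false OR true = true
[7.2] NOT false = true
[7] true OR true OR false = true
[root] false AND true AND true AND true AND true AND true AND true = false
Overall: false → excluded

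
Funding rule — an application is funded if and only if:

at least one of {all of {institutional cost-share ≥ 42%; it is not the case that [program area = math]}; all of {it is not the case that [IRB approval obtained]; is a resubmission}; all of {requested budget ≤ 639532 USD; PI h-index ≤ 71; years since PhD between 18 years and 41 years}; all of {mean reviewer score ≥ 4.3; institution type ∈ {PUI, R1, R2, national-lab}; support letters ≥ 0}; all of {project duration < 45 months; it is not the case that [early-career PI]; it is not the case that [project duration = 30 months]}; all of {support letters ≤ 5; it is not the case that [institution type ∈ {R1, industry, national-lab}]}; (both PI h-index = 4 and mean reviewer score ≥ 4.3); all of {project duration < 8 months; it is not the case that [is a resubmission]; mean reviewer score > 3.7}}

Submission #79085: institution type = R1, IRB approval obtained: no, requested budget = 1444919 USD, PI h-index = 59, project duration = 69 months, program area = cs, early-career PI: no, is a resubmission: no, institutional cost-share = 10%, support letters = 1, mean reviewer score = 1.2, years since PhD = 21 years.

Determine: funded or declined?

Atomic conditions:
  institutional cost-share ≥ 42%: 10 ≥ 42 is false
  program area = math: cs == math is false
  IRB approval obtained: no → false
  is a resubmission: no → false
  requested budget ≤ 639532 USD: 1444919 ≤ 639532 is false
  PI h-index ≤ 71: 59 ≤ 71 is true
  years since PhD between 18 years and 41 years: 21 in [18, 41] is true
  mean reviewer score ≥ 4.3: 1.2 ≥ 4.3 is false
  institution type ∈ {PUI, R1, R2, national-lab}: R1 is in the set → true
  support letters ≥ 0: 1 ≥ 0 is true
  project duration < 45 months: 69 < 45 is false
  early-career PI: no → false
  project duration = 30 months: 69 == 30 is false
  support letters ≤ 5: 1 ≤ 5 is true
  institution type ∈ {R1, industry, national-lab}: R1 is in the set → true
  PI h-index = 4: 59 == 4 is false
  project duration < 8 months: 69 < 8 is false
  mean reviewer score > 3.7: 1.2 > 3.7 is false
Combine:
[1.2] NOT false = true
[1] false AND true = false
[2.1] NOT false = true
[2] true AND false = false
[3] false AND true AND true = false
[4] false AND true AND true = false
[5.2] NOT false = true
[5.3] NOT false = true
[5] false AND true AND true = false
[6.2] NOT true = false
[6] true AND false = false
[7] false AND false = false
[8.2] NOT false = true
[8] false AND true AND false = false
[root] false OR false OR false OR false OR false OR false OR false OR false = false
Overall: false → declined

Declined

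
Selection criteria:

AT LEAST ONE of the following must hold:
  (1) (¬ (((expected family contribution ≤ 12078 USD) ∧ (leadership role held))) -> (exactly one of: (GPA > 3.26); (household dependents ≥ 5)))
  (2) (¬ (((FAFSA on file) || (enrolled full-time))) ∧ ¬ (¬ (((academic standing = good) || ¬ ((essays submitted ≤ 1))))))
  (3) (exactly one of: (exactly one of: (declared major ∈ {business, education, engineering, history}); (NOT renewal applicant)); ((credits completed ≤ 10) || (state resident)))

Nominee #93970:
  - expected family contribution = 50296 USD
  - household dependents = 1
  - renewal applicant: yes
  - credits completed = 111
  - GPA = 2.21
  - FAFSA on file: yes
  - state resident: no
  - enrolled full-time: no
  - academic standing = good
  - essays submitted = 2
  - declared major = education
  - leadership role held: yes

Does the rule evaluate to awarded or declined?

Atomic conditions:
  expected family contribution ≤ 12078 USD: 50296 ≤ 12078 is false
  leadership role held: yes → true
  GPA > 3.26: 2.21 > 3.26 is false
  household dependents ≥ 5: 1 ≥ 5 is false
  FAFSA on file: yes → true
  enrolled full-time: no → false
  academic standing = good: good == good is true
  essays submitted ≤ 1: 2 ≤ 1 is false
  declared major ∈ {business, education, engineering, history}: education is in the set → true
  NOT renewal applicant: yes → false
  credits completed ≤ 10: 111 ≤ 10 is false
  state resident: no → false
Combine:
[1.1.1] false AND true = false
[1.1] NOT false = true
[1.2] exactly-one(false, false) = false
[1] true → false = false
[2.1.1] true OR false = true
[2.1] NOT true = false
[2.2.1.1.2] NOT false = true
[2.2.1.1] true OR true = true
[2.2.1] NOT true = false
[2.2] NOT false = true
[2] false AND true = false
[3.1] exactly-one(true, false) = true
[3.2] false OR false = false
[3] exactly-one(true, false) = true
[root] false OR false OR true = true
Overall: true → awarded

Awarded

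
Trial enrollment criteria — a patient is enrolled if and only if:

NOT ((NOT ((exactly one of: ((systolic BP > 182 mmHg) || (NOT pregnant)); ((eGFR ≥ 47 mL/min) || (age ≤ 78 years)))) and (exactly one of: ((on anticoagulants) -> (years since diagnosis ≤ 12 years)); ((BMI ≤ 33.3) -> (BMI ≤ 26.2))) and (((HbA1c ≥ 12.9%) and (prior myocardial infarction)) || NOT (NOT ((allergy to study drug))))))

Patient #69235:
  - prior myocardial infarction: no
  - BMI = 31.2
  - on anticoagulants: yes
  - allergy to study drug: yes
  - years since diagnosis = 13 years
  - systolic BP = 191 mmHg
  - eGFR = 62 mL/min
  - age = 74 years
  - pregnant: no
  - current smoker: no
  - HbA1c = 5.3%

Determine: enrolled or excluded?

Enrolled

Atomic conditions:
  systolic BP > 182 mmHg: 191 > 182 is true
  NOT pregnant: no → true
  eGFR ≥ 47 mL/min: 62 ≥ 47 is true
  age ≤ 78 years: 74 ≤ 78 is true
  on anticoagulants: yes → true
  years since diagnosis ≤ 12 years: 13 ≤ 12 is false
  BMI ≤ 33.3: 31.2 ≤ 33.3 is true
  BMI ≤ 26.2: 31.2 ≤ 26.2 is false
  HbA1c ≥ 12.9%: 5.3 ≥ 12.9 is false
  prior myocardial infarction: no → false
  allergy to study drug: yes → true
Combine:
[1.1.1.1] true OR true = true
[1.1.1.2] true OR true = true
[1.1.1] exactly-one(true, true) = false
[1.1] NOT false = true
[1.2.1] true → false = false
[1.2.2] true → false = false
[1.2] exactly-one(false, false) = false
[1.3.1] false AND false = false
[1.3.2.1] NOT true = false
[1.3.2] NOT false = true
[1.3] false OR true = true
[1] true AND false AND true = false
[root] NOT false = true
Overall: true → enrolled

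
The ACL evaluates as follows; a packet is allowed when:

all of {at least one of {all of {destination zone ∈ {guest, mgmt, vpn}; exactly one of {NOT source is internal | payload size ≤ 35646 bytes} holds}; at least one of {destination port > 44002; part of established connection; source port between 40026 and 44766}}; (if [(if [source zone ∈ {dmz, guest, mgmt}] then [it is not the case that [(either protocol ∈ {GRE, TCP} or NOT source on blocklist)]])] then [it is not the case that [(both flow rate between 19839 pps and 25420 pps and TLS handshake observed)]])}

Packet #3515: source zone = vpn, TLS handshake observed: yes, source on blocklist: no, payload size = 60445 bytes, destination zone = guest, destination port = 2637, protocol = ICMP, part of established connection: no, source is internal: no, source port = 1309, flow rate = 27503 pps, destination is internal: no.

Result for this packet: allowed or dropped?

Atomic conditions:
  destination zone ∈ {guest, mgmt, vpn}: guest is in the set → true
  NOT source is internal: no → true
  payload size ≤ 35646 bytes: 60445 ≤ 35646 is false
  destination port > 44002: 2637 > 44002 is false
  part of established connection: no → false
  source port between 40026 and 44766: 1309 in [40026, 44766] is false
  source zone ∈ {dmz, guest, mgmt}: vpn is not in the set → false
  protocol ∈ {GRE, TCP}: ICMP is not in the set → false
  NOT source on blocklist: no → true
  flow rate between 19839 pps and 25420 pps: 27503 in [19839, 25420] is false
  TLS handshake observed: yes → true
Combine:
[1.1.2] exactly-one(true, false) = true
[1.1] true AND true = true
[1.2] false OR false OR false = false
[1] true OR false = true
[2.1.2.1] false OR true = true
[2.1.2] NOT true = false
[2.1] false → false (antecedent false ⇒ implication holds) = true
[2.2.1] false AND true = false
[2.2] NOT false = true
[2] true → true = true
[root] true AND true = true
Overall: true → allowed

Allowed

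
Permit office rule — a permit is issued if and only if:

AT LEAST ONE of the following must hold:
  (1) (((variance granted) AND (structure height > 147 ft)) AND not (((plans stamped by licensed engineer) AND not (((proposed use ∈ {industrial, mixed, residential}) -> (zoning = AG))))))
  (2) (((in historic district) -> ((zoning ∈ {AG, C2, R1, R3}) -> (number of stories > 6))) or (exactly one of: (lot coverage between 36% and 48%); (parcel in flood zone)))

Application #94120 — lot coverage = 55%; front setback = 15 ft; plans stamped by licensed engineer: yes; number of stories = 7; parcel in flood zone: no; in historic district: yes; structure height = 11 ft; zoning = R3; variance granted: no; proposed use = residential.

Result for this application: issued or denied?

Issued

Atomic conditions:
  variance granted: no → false
  structure height > 147 ft: 11 > 147 is false
  plans stamped by licensed engineer: yes → true
  proposed use ∈ {industrial, mixed, residential}: residential is in the set → true
  zoning = AG: R3 == AG is false
  in historic district: yes → true
  zoning ∈ {AG, C2, R1, R3}: R3 is in the set → true
  number of stories > 6: 7 > 6 is true
  lot coverage between 36% and 48%: 55 in [36, 48] is false
  parcel in flood zone: no → false
Combine:
[1.1] false AND false = false
[1.2.1.2.1] true → false = false
[1.2.1.2] NOT false = true
[1.2.1] true AND true = true
[1.2] NOT true = false
[1] false AND false = false
[2.1.2] true → true = true
[2.1] true → true = true
[2.2] exactly-one(false, false) = false
[2] true OR false = true
[root] false OR true = true
Overall: true → issued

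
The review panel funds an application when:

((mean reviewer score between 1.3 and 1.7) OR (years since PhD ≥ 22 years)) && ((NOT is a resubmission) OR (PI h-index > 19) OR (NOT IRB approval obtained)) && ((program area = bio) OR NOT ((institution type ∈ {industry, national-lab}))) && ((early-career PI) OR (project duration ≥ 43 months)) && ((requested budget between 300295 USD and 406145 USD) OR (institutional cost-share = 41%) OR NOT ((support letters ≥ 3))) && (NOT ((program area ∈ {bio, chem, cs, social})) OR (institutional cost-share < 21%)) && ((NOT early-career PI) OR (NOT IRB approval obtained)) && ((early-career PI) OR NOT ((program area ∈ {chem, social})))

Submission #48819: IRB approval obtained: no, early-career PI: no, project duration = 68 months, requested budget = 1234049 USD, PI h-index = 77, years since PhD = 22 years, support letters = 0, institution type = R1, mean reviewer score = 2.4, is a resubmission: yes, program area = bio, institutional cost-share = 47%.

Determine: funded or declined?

Atomic conditions:
  mean reviewer score between 1.3 and 1.7: 2.4 in [1.3, 1.7] is false
  years since PhD ≥ 22 years: 22 ≥ 22 is true
  NOT is a resubmission: yes → false
  PI h-index > 19: 77 > 19 is true
  NOT IRB approval obtained: no → true
  program area = bio: bio == bio is true
  institution type ∈ {industry, national-lab}: R1 is not in the set → false
  early-career PI: no → false
  project duration ≥ 43 months: 68 ≥ 43 is true
  requested budget between 300295 USD and 406145 USD: 1234049 in [300295, 406145] is false
  institutional cost-share = 41%: 47 == 41 is false
  support letters ≥ 3: 0 ≥ 3 is false
  program area ∈ {bio, chem, cs, social}: bio is in the set → true
  institutional cost-share < 21%: 47 < 21 is false
  NOT early-career PI: no → true
  program area ∈ {chem, social}: bio is not in the set → false
Combine:
[1] false OR true = true
[2] false OR true OR true = true
[3.2] NOT false = true
[3] true OR true = true
[4] false OR true = true
[5.3] NOT false = true
[5] false OR false OR true = true
[6.1] NOT true = false
[6] false OR false = false
[7] true OR true = true
[8.2] NOT false = true
[8] false OR true = true
[root] true AND true AND true AND true AND true AND false AND true AND true = false
Overall: false → declined

Declined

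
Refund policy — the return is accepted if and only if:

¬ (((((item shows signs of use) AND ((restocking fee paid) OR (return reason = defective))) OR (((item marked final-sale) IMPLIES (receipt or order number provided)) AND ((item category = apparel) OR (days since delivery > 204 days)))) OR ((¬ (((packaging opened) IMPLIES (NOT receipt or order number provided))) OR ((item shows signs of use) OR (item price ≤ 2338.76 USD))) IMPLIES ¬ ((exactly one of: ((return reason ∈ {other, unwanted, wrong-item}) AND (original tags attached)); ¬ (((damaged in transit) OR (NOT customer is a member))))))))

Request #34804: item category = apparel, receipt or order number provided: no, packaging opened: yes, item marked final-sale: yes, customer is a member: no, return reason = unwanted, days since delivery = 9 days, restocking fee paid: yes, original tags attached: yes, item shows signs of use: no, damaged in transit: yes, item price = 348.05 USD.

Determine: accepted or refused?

Accepted

Atomic conditions:
  item shows signs of use: no → false
  restocking fee paid: yes → true
  return reason = defective: unwanted == defective is false
  item marked final-sale: yes → true
  receipt or order number provided: no → false
  item category = apparel: apparel == apparel is true
  days since delivery > 204 days: 9 > 204 is false
  packaging opened: yes → true
  NOT receipt or order number provided: no → true
  item price ≤ 2338.76 USD: 348.05 ≤ 2338.76 is true
  return reason ∈ {other, unwanted, wrong-item}: unwanted is in the set → true
  original tags attached: yes → true
  damaged in transit: yes → true
  NOT customer is a member: no → true
Combine:
[1.1.1.2] true OR false = true
[1.1.1] false AND true = false
[1.1.2.1] true → false = false
[1.1.2.2] true OR false = true
[1.1.2] false AND true = false
[1.1] false OR false = false
[1.2.1.1.1] true → true = true
[1.2.1.1] NOT true = false
[1.2.1.2] false OR true = true
[1.2.1] false OR true = true
[1.2.2.1.1] true AND true = true
[1.2.2.1.2.1] true OR true = true
[1.2.2.1.2] NOT true = false
[1.2.2.1] exactly-one(true, false) = true
[1.2.2] NOT true = false
[1.2] true → false = false
[1] false OR false = false
[root] NOT false = true
Overall: true → accepted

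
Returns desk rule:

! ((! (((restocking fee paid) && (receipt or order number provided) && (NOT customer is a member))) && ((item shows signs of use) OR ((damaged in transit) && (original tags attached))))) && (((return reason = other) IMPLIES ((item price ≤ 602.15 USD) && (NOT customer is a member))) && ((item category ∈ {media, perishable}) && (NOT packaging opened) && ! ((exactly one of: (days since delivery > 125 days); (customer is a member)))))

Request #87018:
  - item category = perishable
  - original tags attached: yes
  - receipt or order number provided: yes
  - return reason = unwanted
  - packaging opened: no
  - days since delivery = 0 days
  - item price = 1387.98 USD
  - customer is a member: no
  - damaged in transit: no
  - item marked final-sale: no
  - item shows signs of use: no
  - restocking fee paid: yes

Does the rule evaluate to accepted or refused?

Atomic conditions:
  restocking fee paid: yes → true
  receipt or order number provided: yes → true
  NOT customer is a member: no → true
  item shows signs of use: no → false
  damaged in transit: no → false
  original tags attached: yes → true
  return reason = other: unwanted == other is false
  item price ≤ 602.15 USD: 1387.98 ≤ 602.15 is false
  item category ∈ {media, perishable}: perishable is in the set → true
  NOT packaging opened: no → true
  days since delivery > 125 days: 0 > 125 is false
  customer is a member: no → false
Combine:
[1.1.1.1] true AND true AND true = true
[1.1.1] NOT true = false
[1.1.2.2] false AND true = false
[1.1.2] false OR false = false
[1.1] false AND false = false
[1] NOT false = true
[2.1.2] false AND true = false
[2.1] false → false (antecedent false ⇒ implication holds) = true
[2.2.3.1] exactly-one(false, false) = false
[2.2.3] NOT false = true
[2.2] true AND true AND true = true
[2] true AND true = true
[root] true AND true = true
Overall: true → accepted

Accepted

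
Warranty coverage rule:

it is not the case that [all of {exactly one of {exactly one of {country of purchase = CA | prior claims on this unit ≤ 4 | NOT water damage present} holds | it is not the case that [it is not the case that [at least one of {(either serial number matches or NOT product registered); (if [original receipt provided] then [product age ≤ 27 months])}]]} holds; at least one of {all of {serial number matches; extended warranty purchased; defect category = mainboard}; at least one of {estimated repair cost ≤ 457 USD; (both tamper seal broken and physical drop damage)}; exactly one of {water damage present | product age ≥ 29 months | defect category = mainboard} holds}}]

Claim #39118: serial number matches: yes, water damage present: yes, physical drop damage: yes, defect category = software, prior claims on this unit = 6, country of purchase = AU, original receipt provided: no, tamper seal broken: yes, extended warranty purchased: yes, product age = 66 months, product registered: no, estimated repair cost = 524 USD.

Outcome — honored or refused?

Refused

Atomic conditions:
  country of purchase = CA: AU == CA is false
  prior claims on this unit ≤ 4: 6 ≤ 4 is false
  NOT water damage present: yes → false
  serial number matches: yes → true
  NOT product registered: no → true
  original receipt provided: no → false
  product age ≤ 27 months: 66 ≤ 27 is false
  extended warranty purchased: yes → true
  defect category = mainboard: software == mainboard is false
  estimated repair cost ≤ 457 USD: 524 ≤ 457 is false
  tamper seal broken: yes → true
  physical drop damage: yes → true
  water damage present: yes → true
  product age ≥ 29 months: 66 ≥ 29 is true
Combine:
[1.1.1] exactly-one(false, false, false) = false
[1.1.2.1.1.1] true OR true = true
[1.1.2.1.1.2] false → false (antecedent false ⇒ implication holds) = true
[1.1.2.1.1] true OR true = true
[1.1.2.1] NOT true = false
[1.1.2] NOT false = true
[1.1] exactly-one(false, true) = true
[1.2.1] true AND true AND false = false
[1.2.2.2] true AND true = true
[1.2.2] false OR true = true
[1.2.3] exactly-one(true, true, false) = false
[1.2] false OR true OR false = true
[1] true AND true = true
[root] NOT true = false
Overall: false → refused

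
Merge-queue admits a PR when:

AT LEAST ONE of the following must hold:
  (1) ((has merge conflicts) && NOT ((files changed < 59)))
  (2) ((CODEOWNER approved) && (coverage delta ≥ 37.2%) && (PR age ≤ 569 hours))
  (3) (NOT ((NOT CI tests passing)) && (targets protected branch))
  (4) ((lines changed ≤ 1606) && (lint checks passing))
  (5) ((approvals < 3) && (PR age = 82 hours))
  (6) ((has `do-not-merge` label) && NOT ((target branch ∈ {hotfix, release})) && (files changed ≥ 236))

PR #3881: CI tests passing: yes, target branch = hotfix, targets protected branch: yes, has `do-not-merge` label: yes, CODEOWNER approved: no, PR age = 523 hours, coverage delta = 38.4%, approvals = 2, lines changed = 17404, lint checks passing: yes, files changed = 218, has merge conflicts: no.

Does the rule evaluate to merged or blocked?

Atomic conditions:
  has merge conflicts: no → false
  files changed < 59: 218 < 59 is false
  CODEOWNER approved: no → false
  coverage delta ≥ 37.2%: 38.4 ≥ 37.2 is true
  PR age ≤ 569 hours: 523 ≤ 569 is true
  NOT CI tests passing: yes → false
  targets protected branch: yes → true
  lines changed ≤ 1606: 17404 ≤ 1606 is false
  lint checks passing: yes → true
  approvals < 3: 2 < 3 is true
  PR age = 82 hours: 523 == 82 is false
  has `do-not-merge` label: yes → true
  target branch ∈ {hotfix, release}: hotfix is in the set → true
  files changed ≥ 236: 218 ≥ 236 is false
Combine:
[1.2] NOT false = true
[1] false AND true = false
[2] false AND true AND true = false
[3.1] NOT false = true
[3] true AND true = true
[4] false AND true = false
[5] true AND false = false
[6.2] NOT true = false
[6] true AND false AND false = false
[root] false OR false OR true OR false OR false OR false = true
Overall: true → merged

Merged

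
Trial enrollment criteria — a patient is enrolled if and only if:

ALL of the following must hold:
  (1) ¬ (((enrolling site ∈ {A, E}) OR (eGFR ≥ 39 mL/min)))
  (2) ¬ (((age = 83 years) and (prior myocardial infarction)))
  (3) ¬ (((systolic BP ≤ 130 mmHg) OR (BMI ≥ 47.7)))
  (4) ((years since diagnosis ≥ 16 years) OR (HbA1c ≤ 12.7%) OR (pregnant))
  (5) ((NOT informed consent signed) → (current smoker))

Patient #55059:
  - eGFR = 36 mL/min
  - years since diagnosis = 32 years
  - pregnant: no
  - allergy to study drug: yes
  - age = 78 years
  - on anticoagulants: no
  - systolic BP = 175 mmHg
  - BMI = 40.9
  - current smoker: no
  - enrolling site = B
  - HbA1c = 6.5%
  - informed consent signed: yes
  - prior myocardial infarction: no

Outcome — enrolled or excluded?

Atomic conditions:
  enrolling site ∈ {A, E}: B is not in the set → false
  eGFR ≥ 39 mL/min: 36 ≥ 39 is false
  age = 83 years: 78 == 83 is false
  prior myocardial infarction: no → false
  systolic BP ≤ 130 mmHg: 175 ≤ 130 is false
  BMI ≥ 47.7: 40.9 ≥ 47.7 is false
  years since diagnosis ≥ 16 years: 32 ≥ 16 is true
  HbA1c ≤ 12.7%: 6.5 ≤ 12.7 is true
  pregnant: no → false
  NOT informed consent signed: yes → false
  current smoker: no → false
Combine:
[1.1] false OR false = false
[1] NOT false = true
[2.1] false AND false = false
[2] NOT false = true
[3.1] false OR false = false
[3] NOT false = true
[4] true OR true OR false = true
[5] false → false (antecedent false ⇒ implication holds) = true
[root] true AND true AND true AND true AND true = true
Overall: true → enrolled

Enrolled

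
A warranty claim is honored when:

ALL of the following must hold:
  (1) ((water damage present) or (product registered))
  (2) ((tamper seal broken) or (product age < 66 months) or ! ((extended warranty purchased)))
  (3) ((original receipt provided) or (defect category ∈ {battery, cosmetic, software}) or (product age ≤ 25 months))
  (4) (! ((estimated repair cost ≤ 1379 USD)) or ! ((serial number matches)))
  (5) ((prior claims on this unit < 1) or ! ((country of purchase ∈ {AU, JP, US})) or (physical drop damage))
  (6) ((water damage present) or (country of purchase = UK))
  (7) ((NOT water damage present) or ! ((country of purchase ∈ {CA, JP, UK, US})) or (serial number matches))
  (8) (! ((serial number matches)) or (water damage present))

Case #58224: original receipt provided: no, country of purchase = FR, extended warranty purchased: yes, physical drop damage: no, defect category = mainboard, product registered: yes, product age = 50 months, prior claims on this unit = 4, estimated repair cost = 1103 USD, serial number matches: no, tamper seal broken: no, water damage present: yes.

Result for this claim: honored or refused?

Refused

Atomic conditions:
  water damage present: yes → true
  product registered: yes → true
  tamper seal broken: no → false
  product age < 66 months: 50 < 66 is true
  extended warranty purchased: yes → true
  original receipt provided: no → false
  defect category ∈ {battery, cosmetic, software}: mainboard is not in the set → false
  product age ≤ 25 months: 50 ≤ 25 is false
  estimated repair cost ≤ 1379 USD: 1103 ≤ 1379 is true
  serial number matches: no → false
  prior claims on this unit < 1: 4 < 1 is false
  country of purchase ∈ {AU, JP, US}: FR is not in the set → false
  physical drop damage: no → false
  country of purchase = UK: FR == UK is false
  NOT water damage present: yes → false
  country of purchase ∈ {CA, JP, UK, US}: FR is not in the set → false
Combine:
[1] true OR true = true
[2.3] NOT true = false
[2] false OR true OR false = true
[3] false OR false OR false = false
[4.1] NOT true = false
[4.2] NOT false = true
[4] false OR true = true
[5.2] NOT false = true
[5] false OR true OR false = true
[6] true OR false = true
[7.2] NOT false = true
[7] false OR true OR false = true
[8.1] NOT false = true
[8] true OR true = true
[root] true AND true AND false AND true AND true AND true AND true AND true = false
Overall: false → refused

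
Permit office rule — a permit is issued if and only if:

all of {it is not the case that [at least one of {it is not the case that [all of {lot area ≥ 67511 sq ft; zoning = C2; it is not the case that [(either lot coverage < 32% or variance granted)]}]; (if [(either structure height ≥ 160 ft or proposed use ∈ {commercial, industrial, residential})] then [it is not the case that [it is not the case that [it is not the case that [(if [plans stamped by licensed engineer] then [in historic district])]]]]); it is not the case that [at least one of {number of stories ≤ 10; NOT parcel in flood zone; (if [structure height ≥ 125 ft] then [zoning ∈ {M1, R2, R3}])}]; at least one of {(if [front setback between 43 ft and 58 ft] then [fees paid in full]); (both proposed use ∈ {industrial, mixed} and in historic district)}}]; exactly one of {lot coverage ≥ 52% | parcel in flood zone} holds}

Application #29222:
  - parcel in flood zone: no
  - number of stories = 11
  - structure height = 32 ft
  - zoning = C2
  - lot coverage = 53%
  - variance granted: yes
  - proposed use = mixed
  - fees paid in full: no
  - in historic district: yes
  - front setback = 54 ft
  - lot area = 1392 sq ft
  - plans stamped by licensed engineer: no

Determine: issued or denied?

Atomic conditions:
  lot area ≥ 67511 sq ft: 1392 ≥ 67511 is false
  zoning = C2: C2 == C2 is true
  lot coverage < 32%: 53 < 32 is false
  variance granted: yes → true
  structure height ≥ 160 ft: 32 ≥ 160 is false
  proposed use ∈ {commercial, industrial, residential}: mixed is not in the set → false
  plans stamped by licensed engineer: no → false
  in historic district: yes → true
  number of stories ≤ 10: 11 ≤ 10 is false
  NOT parcel in flood zone: no → true
  structure height ≥ 125 ft: 32 ≥ 125 is false
  zoning ∈ {M1, R2, R3}: C2 is not in the set → false
  front setback between 43 ft and 58 ft: 54 in [43, 58] is true
  fees paid in full: no → false
  proposed use ∈ {industrial, mixed}: mixed is in the set → true
  lot coverage ≥ 52%: 53 ≥ 52 is true
  parcel in flood zone: no → false
Combine:
[1.1.1.1.3.1] false OR true = true
[1.1.1.1.3] NOT true = false
[1.1.1.1] false AND true AND false = false
[1.1.1] NOT false = true
[1.1.2.1] false OR false = false
[1.1.2.2.1.1.1] false → true (antecedent false ⇒ implication holds) = true
[1.1.2.2.1.1] NOT true = false
[1.1.2.2.1] NOT false = true
[1.1.2.2] NOT true = false
[1.1.2] false → false (antecedent false ⇒ implication holds) = true
[1.1.3.1.3] false → false (antecedent false ⇒ implication holds) = true
[1.1.3.1] false OR true OR true = true
[1.1.3] NOT true = false
[1.1.4.1] true → false = false
[1.1.4.2] true AND true = true
[1.1.4] false OR true = true
[1.1] true OR true OR false OR true = true
[1] NOT true = false
[2] exactly-one(true, false) = true
[root] false AND true = false
Overall: false → denied

Denied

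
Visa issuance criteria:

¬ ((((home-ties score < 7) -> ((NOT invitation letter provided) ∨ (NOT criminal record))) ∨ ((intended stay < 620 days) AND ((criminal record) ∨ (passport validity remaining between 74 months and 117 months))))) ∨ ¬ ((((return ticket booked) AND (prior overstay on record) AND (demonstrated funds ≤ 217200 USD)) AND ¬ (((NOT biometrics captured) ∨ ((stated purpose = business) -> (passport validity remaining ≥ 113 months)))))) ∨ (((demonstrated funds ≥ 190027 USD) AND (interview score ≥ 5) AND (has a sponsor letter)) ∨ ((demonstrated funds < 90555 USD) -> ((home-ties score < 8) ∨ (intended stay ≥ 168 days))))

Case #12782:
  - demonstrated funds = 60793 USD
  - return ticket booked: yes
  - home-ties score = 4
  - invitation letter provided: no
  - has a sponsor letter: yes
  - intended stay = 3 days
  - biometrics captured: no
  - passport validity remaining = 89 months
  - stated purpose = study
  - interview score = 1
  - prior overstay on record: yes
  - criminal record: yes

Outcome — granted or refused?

Granted

Atomic conditions:
  home-ties score < 7: 4 < 7 is true
  NOT invitation letter provided: no → true
  NOT criminal record: yes → false
  intended stay < 620 days: 3 < 620 is true
  criminal record: yes → true
  passport validity remaining between 74 months and 117 months: 89 in [74, 117] is true
  return ticket booked: yes → true
  prior overstay on record: yes → true
  demonstrated funds ≤ 217200 USD: 60793 ≤ 217200 is true
  NOT biometrics captured: no → true
  stated purpose = business: study == business is false
  passport validity remaining ≥ 113 months: 89 ≥ 113 is false
  demonstrated funds ≥ 190027 USD: 60793 ≥ 190027 is false
  interview score ≥ 5: 1 ≥ 5 is false
  has a sponsor letter: yes → true
  demonstrated funds < 90555 USD: 60793 < 90555 is true
  home-ties score < 8: 4 < 8 is true
  intended stay ≥ 168 days: 3 ≥ 168 is false
Combine:
[1.1.1.2] true OR false = true
[1.1.1] true → true = true
[1.1.2.2] true OR true = true
[1.1.2] true AND true = true
[1.1] true OR true = true
[1] NOT true = false
[2.1.1] true AND true AND true = true
[2.1.2.1.2] false → false (antecedent false ⇒ implication holds) = true
[2.1.2.1] true OR true = true
[2.1.2] NOT true = false
[2.1] true AND false = false
[2] NOT false = true
[3.1] false AND false AND true = false
[3.2.2] true OR false = true
[3.2] true → true = true
[3] false OR true = true
[root] false OR true OR true = true
Overall: true → granted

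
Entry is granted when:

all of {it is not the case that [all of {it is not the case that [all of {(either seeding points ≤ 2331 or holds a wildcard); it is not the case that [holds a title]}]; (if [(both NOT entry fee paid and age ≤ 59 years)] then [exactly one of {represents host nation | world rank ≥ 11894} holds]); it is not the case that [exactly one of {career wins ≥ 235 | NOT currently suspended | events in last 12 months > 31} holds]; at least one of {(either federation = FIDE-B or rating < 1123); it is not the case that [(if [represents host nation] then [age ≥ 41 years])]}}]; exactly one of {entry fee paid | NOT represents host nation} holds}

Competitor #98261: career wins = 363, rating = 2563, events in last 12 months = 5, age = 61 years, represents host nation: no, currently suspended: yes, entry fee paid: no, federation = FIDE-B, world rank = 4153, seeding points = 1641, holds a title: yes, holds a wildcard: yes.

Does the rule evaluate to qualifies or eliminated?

Qualifies

Atomic conditions:
  seeding points ≤ 2331: 1641 ≤ 2331 is true
  holds a wildcard: yes → true
  holds a title: yes → true
  NOT entry fee paid: no → true
  age ≤ 59 years: 61 ≤ 59 is false
  represents host nation: no → false
  world rank ≥ 11894: 4153 ≥ 11894 is false
  career wins ≥ 235: 363 ≥ 235 is true
  NOT currently suspended: yes → false
  events in last 12 months > 31: 5 > 31 is false
  federation = FIDE-B: FIDE-B == FIDE-B is true
  rating < 1123: 2563 < 1123 is false
  age ≥ 41 years: 61 ≥ 41 is true
  entry fee paid: no → false
  NOT represents host nation: no → true
Combine:
[1.1.1.1.1] true OR true = true
[1.1.1.1.2] NOT true = false
[1.1.1.1] true AND false = false
[1.1.1] NOT false = true
[1.1.2.1] true AND false = false
[1.1.2.2] exactly-one(false, false) = false
[1.1.2] false → false (antecedent false ⇒ implication holds) = true
[1.1.3.1] exactly-one(true, false, false) = true
[1.1.3] NOT true = false
[1.1.4.1] true OR false = true
[1.1.4.2.1] false → true (antecedent false ⇒ implication holds) = true
[1.1.4.2] NOT true = false
[1.1.4] true OR false = true
[1.1] true AND true AND false AND true = false
[1] NOT false = true
[2] exactly-one(false, true) = true
[root] true AND true = true
Overall: true → qualifies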